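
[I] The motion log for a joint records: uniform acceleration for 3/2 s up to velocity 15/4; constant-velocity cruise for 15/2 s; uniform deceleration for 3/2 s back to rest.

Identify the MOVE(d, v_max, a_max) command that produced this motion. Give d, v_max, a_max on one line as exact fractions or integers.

a_max = (15/4)/(3/2) = 5/2
d_a = ½·15/4·3/2 = 45/16; d_c = 15/4·15/2 = 225/8
d = 2·45/16 + 225/8 = 135/4
t_c = 15/2 > 0 so v_max = 15/4

d=135/4 v_max=15/4 a_max=5/2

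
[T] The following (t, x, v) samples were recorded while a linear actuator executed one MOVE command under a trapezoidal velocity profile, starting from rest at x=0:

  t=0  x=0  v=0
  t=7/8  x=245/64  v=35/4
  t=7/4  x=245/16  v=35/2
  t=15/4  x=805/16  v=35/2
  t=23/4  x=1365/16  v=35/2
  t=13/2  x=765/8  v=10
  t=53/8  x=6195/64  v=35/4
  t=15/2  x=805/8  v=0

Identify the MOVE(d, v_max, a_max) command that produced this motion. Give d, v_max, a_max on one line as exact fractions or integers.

d=805/8 v_max=35/2 a_max=10

final state: t=15/2, x=805/8, v=0 → d = 805/8
a_max = (35/4−0)/(7/8−0) = 10
max v = 35/2 over t∈[7/4,23/4] → v_max = 35/2
check: 35/2·(7/4+4) = 805/8 ✓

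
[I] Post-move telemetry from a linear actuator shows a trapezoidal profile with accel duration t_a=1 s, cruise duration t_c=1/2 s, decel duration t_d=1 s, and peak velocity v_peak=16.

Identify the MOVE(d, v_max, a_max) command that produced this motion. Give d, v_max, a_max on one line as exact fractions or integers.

d=24 v_max=16 a_max=16

a_max = 16/1 = 16
d_a = ½·16·1 = 8; d_c = 16·1/2 = 8
d = 2·8 + 8 = 24
t_c = 1/2 > 0 ⇒ limit active, v_max = 16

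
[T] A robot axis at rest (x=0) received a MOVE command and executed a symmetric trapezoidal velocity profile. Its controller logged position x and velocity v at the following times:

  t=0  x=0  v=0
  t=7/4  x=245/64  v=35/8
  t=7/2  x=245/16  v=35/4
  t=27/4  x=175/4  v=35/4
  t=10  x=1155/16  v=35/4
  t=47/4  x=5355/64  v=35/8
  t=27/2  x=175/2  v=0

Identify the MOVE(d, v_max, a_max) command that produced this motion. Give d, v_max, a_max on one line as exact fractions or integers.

final state: t=27/2, x=175/2, v=0 → d = 175/2
a_max = (35/8−0)/(7/4−0) = 5/2
max v = 35/4 over t∈[7/2,10] → v_max = 35/4
check: 35/4·(7/2+13/2) = 175/2 ✓

d=175/2 v_max=35/4 a_max=5/2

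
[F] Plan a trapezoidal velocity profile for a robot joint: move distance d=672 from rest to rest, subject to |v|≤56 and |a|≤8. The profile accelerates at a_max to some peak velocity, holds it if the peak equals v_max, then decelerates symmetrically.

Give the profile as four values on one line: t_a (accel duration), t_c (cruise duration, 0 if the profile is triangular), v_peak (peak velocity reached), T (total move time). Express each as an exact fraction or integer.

t_a=7 t_c=5 v_peak=56 T=19

(v_max)²/a_max = 56²/8 = 392
672 ≥ 392 so v_max reached
t_a = 56/8 = 7; v_peak = 56
d_cruise = 672 − 392 = 280; t_c = 280/56 = 5
T = 2·7 + 5 = 19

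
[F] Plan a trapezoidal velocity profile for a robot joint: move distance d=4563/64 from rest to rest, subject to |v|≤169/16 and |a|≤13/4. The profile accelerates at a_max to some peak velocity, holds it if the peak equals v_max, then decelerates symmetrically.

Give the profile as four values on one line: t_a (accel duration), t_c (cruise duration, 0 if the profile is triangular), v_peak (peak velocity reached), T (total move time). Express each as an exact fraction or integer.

(v_max)²/a_max = (169/16)²/(13/4) = 2197/64
4563/64 ≥ 2197/64 so v_max reached
t_a = (169/16)/(13/4) = 13/4; v_peak = 169/16
d_cruise = 4563/64 − 2197/64 = 1183/32; t_c = (1183/32)/(169/16) = 7/2
T = 2·13/4 + 7/2 = 10

t_a=13/4 t_c=7/2 v_peak=169/16 T=10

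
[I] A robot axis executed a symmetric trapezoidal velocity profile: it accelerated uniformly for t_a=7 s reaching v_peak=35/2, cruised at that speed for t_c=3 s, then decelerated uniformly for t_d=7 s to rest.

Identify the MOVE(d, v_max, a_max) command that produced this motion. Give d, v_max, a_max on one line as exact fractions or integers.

d=175 v_max=35/2 a_max=5/2

a_max = (35/2)/7 = 5/2
d_a = ½·35/2·7 = 245/4; d_c = 35/2·3 = 105/2
d = 2·245/4 + 105/2 = 175
t_c = 3 > 0 ⇒ limit active, v_max = 35/2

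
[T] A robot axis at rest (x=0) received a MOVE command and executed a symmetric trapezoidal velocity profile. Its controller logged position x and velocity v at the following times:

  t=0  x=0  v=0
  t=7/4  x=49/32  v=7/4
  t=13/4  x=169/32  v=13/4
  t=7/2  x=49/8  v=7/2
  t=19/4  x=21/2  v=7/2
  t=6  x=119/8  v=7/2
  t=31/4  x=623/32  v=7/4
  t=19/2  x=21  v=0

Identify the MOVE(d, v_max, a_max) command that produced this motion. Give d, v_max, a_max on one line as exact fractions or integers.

final state: t=19/2, x=21, v=0 → d = 21
a_max = (7/4−0)/(7/4−0) = 1
max v = 7/2 over t∈[7/2,6] → v_max = 7/2
check: 7/2·(7/2+5/2) = 21 ✓

d=21 v_max=7/2 a_max=1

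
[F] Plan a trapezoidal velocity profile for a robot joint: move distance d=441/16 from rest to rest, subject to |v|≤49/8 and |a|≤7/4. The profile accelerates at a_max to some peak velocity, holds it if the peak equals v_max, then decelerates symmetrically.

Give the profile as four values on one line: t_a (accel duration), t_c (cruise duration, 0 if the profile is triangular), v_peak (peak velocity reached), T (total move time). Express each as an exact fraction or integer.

(v_max)²/a_max = (49/8)²/(7/4) = 343/16
441/16 ≥ 343/16 ⇒ cruise phase
t_a = (49/8)/(7/4) = 7/2; v_peak = 49/8
d_cruise = 441/16 − 343/16 = 49/8; t_c = (49/8)/(49/8) = 1
T = 2·7/2 + 1 = 8

t_a=7/2 t_c=1 v_peak=49/8 T=8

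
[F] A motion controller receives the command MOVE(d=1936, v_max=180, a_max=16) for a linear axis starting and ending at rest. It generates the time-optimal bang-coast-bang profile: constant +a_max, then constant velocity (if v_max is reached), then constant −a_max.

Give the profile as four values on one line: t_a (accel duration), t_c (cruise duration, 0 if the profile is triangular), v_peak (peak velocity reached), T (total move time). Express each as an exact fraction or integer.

t_a=11 t_c=0 v_peak=176 T=22

(v_max)²/a_max = 180²/16 = 2025
1936 < 2025 → triangular
v_peak = √(1936·16) = √30976 = 176
t_a = 176/16 = 11; t_c = 0
T = 2·11 = 22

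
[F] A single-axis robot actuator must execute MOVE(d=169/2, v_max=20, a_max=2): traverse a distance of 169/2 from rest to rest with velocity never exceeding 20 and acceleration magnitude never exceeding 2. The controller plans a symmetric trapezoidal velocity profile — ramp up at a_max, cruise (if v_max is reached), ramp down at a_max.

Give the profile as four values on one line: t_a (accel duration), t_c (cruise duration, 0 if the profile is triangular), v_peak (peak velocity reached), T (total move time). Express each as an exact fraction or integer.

t_a=13/2 t_c=0 v_peak=13 T=13

(v_max)²/a_max = 20²/2 = 200
169/2 < 200 so t_c = 0
v_peak = √(169/2·2) = √169 = 13
t_a = 13/2; t_c = 0
T = 2·13/2 = 13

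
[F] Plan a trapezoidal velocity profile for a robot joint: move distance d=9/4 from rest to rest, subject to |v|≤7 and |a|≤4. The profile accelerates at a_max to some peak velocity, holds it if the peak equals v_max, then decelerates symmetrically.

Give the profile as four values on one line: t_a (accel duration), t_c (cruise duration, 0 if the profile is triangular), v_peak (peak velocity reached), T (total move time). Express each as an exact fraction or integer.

(v_max)²/a_max = 7²/4 = 49/4
9/4 < 49/4 ⇒ no cruise
v_peak = √(9/4·4) = √9 = 3
t_a = 3/4; t_c = 0
T = 2·3/4 = 3/2

t_a=3/4 t_c=0 v_peak=3 T=3/2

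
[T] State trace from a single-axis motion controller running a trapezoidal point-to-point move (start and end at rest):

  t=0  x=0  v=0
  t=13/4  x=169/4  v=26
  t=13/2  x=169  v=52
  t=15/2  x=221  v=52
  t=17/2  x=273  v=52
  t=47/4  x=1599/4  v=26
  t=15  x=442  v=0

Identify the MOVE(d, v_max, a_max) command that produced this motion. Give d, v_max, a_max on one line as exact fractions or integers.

d=442 v_max=52 a_max=8

final state: t=15, x=442, v=0 → d = 442
a_max = (26−0)/(13/4−0) = 8
max v = 52 over t∈[13/2,17/2] → v_max = 52
check: 52·(13/2+2) = 442 ✓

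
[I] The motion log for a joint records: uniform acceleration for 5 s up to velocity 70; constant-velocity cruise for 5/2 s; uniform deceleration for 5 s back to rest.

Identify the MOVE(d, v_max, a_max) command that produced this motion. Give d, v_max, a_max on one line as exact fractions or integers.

d=525 v_max=70 a_max=14

a_max = 70/5 = 14
d_a = ½·70·5 = 175; d_c = 70·5/2 = 175
d = 2·175 + 175 = 525
t_c = 5/2 > 0 → v_max = v_peak = 70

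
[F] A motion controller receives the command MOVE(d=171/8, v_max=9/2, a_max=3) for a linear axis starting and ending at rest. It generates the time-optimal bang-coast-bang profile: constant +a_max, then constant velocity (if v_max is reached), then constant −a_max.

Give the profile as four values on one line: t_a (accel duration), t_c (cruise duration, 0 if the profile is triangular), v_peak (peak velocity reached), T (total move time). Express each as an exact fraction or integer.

t_a=3/2 t_c=13/4 v_peak=9/2 T=25/4

vₘ²/aₘ = (9/2)²/3 = 27/4
171/8 ≥ 27/4 ⇒ cruise phase
t_a = (9/2)/3 = 3/2; v_peak = 9/2
d_cruise = 171/8 − 27/4 = 117/8; t_c = (117/8)/(9/2) = 13/4
T = 2·3/2 + 13/4 = 25/4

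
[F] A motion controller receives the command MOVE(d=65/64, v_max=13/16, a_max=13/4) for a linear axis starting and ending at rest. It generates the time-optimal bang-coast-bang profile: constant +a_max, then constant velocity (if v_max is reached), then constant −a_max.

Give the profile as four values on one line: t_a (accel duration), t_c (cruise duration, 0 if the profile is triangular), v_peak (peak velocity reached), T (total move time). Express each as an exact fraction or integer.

t_a=1/4 t_c=1 v_peak=13/16 T=3/2

vₘ²/aₘ = (13/16)²/(13/4) = 13/64
65/64 ≥ 13/64 → trapezoidal
t_a = (13/16)/(13/4) = 1/4; v_peak = 13/16
d_cruise = 65/64 − 13/64 = 13/16; t_c = (13/16)/(13/16) = 1
T = 2·1/4 + 1 = 3/2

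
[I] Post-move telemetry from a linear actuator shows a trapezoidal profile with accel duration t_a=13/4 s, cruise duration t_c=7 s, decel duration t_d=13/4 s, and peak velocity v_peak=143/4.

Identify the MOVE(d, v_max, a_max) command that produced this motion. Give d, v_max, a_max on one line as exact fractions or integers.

d=5863/16 v_max=143/4 a_max=11

a_max = (143/4)/(13/4) = 11
d_a = ½·143/4·13/4 = 1859/32; d_c = 143/4·7 = 1001/4
d = 2·1859/32 + 1001/4 = 5863/16
t_c = 7 > 0 ⇒ limit active, v_max = 143/4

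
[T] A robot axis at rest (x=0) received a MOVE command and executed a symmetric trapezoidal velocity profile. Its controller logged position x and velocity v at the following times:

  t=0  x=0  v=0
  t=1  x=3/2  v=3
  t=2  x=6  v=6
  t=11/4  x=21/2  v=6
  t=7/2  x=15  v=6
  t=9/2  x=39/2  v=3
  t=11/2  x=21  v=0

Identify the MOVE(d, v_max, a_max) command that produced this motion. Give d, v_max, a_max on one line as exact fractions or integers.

final state: t=11/2, x=21, v=0 → d = 21
a_max = (3−0)/(1−0) = 3
max v = 6 over t∈[2,7/2] → v_max = 6
check: 6·(2+3/2) = 21 ✓

d=21 v_max=6 a_max=3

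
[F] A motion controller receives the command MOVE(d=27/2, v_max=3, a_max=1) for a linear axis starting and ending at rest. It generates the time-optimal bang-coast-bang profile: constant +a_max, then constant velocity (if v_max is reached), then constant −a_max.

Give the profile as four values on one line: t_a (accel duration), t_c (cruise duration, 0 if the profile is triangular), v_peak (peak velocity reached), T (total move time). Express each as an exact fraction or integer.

t_a=3 t_c=3/2 v_peak=3 T=15/2

(v_max)²/a_max = 3²/1 = 9
27/2 ≥ 9 ⇒ cruise phase
t_a = 3/1 = 3; v_peak = 3
d_cruise = 27/2 − 9 = 9/2; t_c = (9/2)/3 = 3/2
T = 2·3 + 3/2 = 15/2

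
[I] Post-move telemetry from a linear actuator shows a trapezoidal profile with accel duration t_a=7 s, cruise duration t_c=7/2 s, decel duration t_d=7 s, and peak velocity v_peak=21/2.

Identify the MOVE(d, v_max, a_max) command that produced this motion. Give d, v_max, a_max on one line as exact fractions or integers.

a_max = (21/2)/7 = 3/2
d_a = ½·21/2·7 = 147/4; d_c = 21/2·7/2 = 147/4
d = 2·147/4 + 147/4 = 441/4
t_c = 7/2 > 0 → v_max = v_peak = 21/2

d=441/4 v_max=21/2 a_max=3/2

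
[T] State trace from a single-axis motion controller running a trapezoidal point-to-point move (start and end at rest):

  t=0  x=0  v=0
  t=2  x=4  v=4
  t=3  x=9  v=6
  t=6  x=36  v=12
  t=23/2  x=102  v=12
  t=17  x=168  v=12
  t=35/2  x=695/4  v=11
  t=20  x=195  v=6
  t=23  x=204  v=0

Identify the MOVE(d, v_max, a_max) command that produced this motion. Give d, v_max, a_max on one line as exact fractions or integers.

final state: t=23, x=204, v=0 → d = 204
a_max = (4−0)/(2−0) = 2
max v = 12 over t∈[6,17] → v_max = 12
check: 12·(6+11) = 204 ✓

d=204 v_max=12 a_max=2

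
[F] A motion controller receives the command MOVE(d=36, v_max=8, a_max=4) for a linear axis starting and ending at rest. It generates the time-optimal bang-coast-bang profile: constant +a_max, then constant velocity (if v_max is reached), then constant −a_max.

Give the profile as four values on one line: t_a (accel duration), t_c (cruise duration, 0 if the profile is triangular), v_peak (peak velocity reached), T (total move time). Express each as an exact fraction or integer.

v_max²/a_max = 8²/4 = 16
36 ≥ 16 → trapezoidal
t_a = 8/4 = 2; v_peak = 8
d_cruise = 36 − 16 = 20; t_c = 20/8 = 5/2
T = 2·2 + 5/2 = 13/2

t_a=2 t_c=5/2 v_peak=8 T=13/2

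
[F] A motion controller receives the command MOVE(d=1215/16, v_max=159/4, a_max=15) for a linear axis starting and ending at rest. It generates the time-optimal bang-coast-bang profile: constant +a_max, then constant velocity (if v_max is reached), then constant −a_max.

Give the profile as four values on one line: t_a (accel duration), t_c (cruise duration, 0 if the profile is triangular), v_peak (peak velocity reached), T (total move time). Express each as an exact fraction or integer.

t_a=9/4 t_c=0 v_peak=135/4 T=9/2

(v_max)²/a_max = (159/4)²/15 = 8427/80
1215/16 < 8427/80 ⇒ no cruise
v_peak = √(1215/16·15) = √(18225/16) = 135/4
t_a = (135/4)/15 = 9/4; t_c = 0
T = 2·9/4 = 9/2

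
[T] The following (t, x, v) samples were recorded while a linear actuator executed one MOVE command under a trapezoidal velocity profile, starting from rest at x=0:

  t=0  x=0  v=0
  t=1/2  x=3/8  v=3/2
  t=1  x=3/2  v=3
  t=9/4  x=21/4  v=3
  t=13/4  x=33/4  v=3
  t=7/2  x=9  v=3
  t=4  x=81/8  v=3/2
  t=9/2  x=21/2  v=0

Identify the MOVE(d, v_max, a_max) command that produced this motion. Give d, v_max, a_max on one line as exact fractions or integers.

d=21/2 v_max=3 a_max=3

final state: t=9/2, x=21/2, v=0 → d = 21/2
a_max = (3/2−0)/(1/2−0) = 3
max v = 3 over t∈[1,7/2] → v_max = 3
check: 3·(1+5/2) = 21/2 ✓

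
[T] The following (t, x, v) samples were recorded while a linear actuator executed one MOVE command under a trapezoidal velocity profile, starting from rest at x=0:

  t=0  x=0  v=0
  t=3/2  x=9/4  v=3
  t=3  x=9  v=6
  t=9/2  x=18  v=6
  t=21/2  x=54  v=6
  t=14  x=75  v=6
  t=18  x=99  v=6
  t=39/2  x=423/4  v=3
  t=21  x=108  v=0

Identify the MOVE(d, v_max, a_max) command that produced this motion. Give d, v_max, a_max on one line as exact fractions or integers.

final state: t=21, x=108, v=0 → d = 108
a_max = (3−0)/(3/2−0) = 2
max v = 6 over t∈[3,18] → v_max = 6
check: 6·(3+15) = 108 ✓

d=108 v_max=6 a_max=2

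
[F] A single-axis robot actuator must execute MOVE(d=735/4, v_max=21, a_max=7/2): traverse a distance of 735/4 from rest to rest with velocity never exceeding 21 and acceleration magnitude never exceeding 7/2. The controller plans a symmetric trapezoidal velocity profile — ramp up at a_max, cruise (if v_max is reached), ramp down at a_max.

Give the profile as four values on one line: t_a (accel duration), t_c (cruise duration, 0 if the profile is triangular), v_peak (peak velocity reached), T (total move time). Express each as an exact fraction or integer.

t_a=6 t_c=11/4 v_peak=21 T=59/4

(v_max)²/a_max = 21²/(7/2) = 126
735/4 ≥ 126 ⇒ cruise phase
t_a = 21/(7/2) = 6; v_peak = 21
d_cruise = 735/4 − 126 = 231/4; t_c = (231/4)/21 = 11/4
T = 2·6 + 11/4 = 59/4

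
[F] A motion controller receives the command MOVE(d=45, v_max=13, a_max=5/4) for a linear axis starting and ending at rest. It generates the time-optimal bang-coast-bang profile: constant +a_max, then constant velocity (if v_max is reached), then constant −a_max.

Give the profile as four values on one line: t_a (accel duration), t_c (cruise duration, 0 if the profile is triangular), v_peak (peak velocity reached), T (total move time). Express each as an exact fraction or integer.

t_a=6 t_c=0 v_peak=15/2 T=12

(v_max)²/a_max = 13²/(5/4) = 676/5
45 < 676/5 → triangular
v_peak = √(45·5/4) = √(225/4) = 15/2
t_a = (15/2)/(5/4) = 6; t_c = 0
T = 2·6 = 12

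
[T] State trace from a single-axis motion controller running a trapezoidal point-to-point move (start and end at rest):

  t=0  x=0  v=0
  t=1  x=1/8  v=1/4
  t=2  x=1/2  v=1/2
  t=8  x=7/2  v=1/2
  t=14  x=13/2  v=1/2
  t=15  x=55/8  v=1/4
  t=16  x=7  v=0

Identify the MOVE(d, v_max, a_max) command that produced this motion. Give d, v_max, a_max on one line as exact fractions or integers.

d=7 v_max=1/2 a_max=1/4

final state: t=16, x=7, v=0 → d = 7
a_max = (1/4−0)/(1−0) = 1/4
max v = 1/2 over t∈[2,14] → v_max = 1/2
check: 1/2·(2+12) = 7 ✓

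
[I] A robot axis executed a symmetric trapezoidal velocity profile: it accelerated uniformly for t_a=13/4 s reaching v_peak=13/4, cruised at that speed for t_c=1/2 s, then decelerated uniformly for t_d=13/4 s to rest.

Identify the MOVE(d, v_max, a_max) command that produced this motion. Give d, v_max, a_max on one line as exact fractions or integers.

a_max = (13/4)/(13/4) = 1
d_a = ½·13/4·13/4 = 169/32; d_c = 13/4·1/2 = 13/8
d = 2·169/32 + 13/8 = 195/16
t_c = 1/2 > 0 ⇒ limit active, v_max = 13/4

d=195/16 v_max=13/4 a_max=1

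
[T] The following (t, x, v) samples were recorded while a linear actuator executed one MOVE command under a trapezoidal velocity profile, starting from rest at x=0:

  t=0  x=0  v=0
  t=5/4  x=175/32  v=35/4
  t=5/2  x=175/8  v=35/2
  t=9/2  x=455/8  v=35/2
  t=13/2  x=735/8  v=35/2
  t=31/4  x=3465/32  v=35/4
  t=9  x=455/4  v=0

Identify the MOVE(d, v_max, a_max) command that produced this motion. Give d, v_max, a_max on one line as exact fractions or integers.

d=455/4 v_max=35/2 a_max=7

final state: t=9, x=455/4, v=0 → d = 455/4
a_max = (35/4−0)/(5/4−0) = 7
max v = 35/2 over t∈[5/2,13/2] → v_max = 35/2
check: 35/2·(5/2+4) = 455/4 ✓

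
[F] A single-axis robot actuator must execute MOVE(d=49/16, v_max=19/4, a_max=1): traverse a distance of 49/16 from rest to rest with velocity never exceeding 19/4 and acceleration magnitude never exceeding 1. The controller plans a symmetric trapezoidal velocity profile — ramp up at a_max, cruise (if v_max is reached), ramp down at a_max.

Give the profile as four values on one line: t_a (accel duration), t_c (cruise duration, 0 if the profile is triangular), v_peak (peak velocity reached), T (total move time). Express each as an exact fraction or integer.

t_a=7/4 t_c=0 v_peak=7/4 T=7/2

(v_max)²/a_max = (19/4)²/1 = 361/16
49/16 < 361/16 so t_c = 0
v_peak = √(49/16·1) = √(49/16) = 7/4
t_a = (7/4)/1 = 7/4; t_c = 0
T = 2·7/4 = 7/2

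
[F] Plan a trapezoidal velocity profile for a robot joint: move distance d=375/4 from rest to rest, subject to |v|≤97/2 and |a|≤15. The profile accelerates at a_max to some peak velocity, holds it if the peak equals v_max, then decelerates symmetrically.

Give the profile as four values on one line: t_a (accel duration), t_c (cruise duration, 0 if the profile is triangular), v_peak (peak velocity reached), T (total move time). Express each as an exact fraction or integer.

v_max²/a_max = (97/2)²/15 = 9409/60
375/4 < 9409/60 so t_c = 0
v_peak = √(375/4·15) = √(5625/4) = 75/2
t_a = (75/2)/15 = 5/2; t_c = 0
T = 2·5/2 = 5

t_a=5/2 t_c=0 v_peak=75/2 T=5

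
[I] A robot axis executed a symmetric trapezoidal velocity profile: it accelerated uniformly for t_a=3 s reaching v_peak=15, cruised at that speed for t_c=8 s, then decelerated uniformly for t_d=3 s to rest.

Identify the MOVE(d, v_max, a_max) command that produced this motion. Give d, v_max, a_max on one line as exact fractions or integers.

d=165 v_max=15 a_max=5

a_max = 15/3 = 5
d_a = ½·15·3 = 45/2; d_c = 15·8 = 120
d = 2·45/2 + 120 = 165
t_c = 8 > 0 ⇒ limit active, v_max = 15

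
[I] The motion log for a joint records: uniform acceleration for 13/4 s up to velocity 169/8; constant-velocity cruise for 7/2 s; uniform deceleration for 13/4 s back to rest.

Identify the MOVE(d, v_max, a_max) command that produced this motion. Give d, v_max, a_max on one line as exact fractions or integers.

d=4563/32 v_max=169/8 a_max=13/2

a_max = (169/8)/(13/4) = 13/2
d_a = ½·169/8·13/4 = 2197/64; d_c = 169/8·7/2 = 1183/16
d = 2·2197/64 + 1183/16 = 4563/32
t_c = 7/2 > 0 → v_max = v_peak = 169/8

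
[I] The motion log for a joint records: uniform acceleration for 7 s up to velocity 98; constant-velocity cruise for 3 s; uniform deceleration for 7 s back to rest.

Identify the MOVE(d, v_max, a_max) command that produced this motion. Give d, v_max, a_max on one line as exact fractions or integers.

d=980 v_max=98 a_max=14

a_max = 98/7 = 14
d_a = ½·98·7 = 343; d_c = 98·3 = 294
d = 2·343 + 294 = 980
t_c = 3 > 0 → v_max = v_peak = 98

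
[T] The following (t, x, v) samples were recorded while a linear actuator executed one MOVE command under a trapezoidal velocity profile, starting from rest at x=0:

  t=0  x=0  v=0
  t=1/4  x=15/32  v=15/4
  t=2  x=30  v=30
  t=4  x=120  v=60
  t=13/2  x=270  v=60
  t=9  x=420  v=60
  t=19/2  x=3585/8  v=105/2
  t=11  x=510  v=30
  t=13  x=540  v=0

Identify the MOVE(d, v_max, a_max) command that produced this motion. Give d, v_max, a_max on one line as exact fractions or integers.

final state: t=13, x=540, v=0 → d = 540
a_max = (15/4−0)/(1/4−0) = 15
max v = 60 over t∈[4,9] → v_max = 60
check: 60·(4+5) = 540 ✓

d=540 v_max=60 a_max=15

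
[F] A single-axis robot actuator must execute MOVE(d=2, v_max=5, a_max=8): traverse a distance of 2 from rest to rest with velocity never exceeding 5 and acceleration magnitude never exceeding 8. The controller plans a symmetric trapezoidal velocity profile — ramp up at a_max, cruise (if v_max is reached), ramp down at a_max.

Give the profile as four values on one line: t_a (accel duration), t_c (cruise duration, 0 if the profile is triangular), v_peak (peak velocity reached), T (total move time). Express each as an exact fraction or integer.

(v_max)²/a_max = 5²/8 = 25/8
2 < 25/8 so t_c = 0
v_peak = √(2·8) = √16 = 4
t_a = 4/8 = 1/2; t_c = 0
T = 2·1/2 = 1

t_a=1/2 t_c=0 v_peak=4 T=1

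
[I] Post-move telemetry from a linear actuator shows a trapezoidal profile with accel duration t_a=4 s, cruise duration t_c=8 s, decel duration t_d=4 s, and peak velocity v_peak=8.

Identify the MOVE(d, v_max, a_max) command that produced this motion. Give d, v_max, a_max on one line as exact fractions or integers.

d=96 v_max=8 a_max=2

a_max = 8/4 = 2
d_a = ½·8·4 = 16; d_c = 8·8 = 64
d = 2·16 + 64 = 96
t_c = 8 > 0 → v_max = v_peak = 8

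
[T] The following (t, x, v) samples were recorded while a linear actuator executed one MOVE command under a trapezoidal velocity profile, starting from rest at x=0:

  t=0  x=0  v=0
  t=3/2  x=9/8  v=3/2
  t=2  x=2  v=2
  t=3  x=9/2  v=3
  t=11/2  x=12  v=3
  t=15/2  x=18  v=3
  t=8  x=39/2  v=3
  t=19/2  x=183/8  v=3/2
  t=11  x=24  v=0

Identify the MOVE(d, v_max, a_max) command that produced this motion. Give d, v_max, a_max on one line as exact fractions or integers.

d=24 v_max=3 a_max=1

final state: t=11, x=24, v=0 → d = 24
a_max = (3/2−0)/(3/2−0) = 1
max v = 3 over t∈[3,8] → v_max = 3
check: 3·(3+5) = 24 ✓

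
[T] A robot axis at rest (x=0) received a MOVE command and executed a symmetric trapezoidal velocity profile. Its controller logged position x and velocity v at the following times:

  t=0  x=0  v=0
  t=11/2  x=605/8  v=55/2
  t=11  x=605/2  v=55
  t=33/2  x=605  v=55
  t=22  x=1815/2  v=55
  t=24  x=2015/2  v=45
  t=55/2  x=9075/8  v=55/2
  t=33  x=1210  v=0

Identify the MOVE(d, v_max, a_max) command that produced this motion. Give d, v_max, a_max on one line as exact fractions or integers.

d=1210 v_max=55 a_max=5

final state: t=33, x=1210, v=0 → d = 1210
a_max = (55/2−0)/(11/2−0) = 5
max v = 55 over t∈[11,22] → v_max = 55
check: 55·(11+11) = 1210 ✓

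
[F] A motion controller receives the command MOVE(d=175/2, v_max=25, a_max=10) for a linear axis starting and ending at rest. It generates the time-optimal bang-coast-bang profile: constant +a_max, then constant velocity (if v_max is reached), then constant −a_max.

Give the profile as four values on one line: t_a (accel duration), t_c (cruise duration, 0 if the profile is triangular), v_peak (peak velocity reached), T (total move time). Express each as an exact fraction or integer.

t_a=5/2 t_c=1 v_peak=25 T=6

vₘ²/aₘ = 25²/10 = 125/2
175/2 ≥ 125/2 → trapezoidal
t_a = 25/10 = 5/2; v_peak = 25
d_cruise = 175/2 − 125/2 = 25; t_c = 25/25 = 1
T = 2·5/2 + 1 = 6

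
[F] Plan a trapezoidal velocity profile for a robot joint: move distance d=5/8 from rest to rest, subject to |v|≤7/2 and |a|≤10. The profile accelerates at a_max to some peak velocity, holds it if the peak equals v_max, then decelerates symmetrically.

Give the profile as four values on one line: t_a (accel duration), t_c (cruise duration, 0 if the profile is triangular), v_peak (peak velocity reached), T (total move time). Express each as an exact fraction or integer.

(v_max)²/a_max = (7/2)²/10 = 49/40
5/8 < 49/40 ⇒ no cruise
v_peak = √(5/8·10) = √(25/4) = 5/2
t_a = (5/2)/10 = 1/4; t_c = 0
T = 2·1/4 = 1/2

t_a=1/4 t_c=0 v_peak=5/2 T=1/2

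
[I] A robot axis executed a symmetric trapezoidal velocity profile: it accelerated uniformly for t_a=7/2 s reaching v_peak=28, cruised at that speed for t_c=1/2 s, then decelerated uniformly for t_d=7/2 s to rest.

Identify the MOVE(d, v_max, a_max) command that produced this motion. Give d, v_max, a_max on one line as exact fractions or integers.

d=112 v_max=28 a_max=8

a_max = 28/(7/2) = 8
d_a = ½·28·7/2 = 49; d_c = 28·1/2 = 14
d = 2·49 + 14 = 112
t_c = 1/2 > 0 → v_max = v_peak = 28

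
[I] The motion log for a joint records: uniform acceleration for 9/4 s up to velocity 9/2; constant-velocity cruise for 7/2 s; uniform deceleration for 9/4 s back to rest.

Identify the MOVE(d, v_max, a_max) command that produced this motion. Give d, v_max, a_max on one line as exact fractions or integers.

d=207/8 v_max=9/2 a_max=2

a_max = (9/2)/(9/4) = 2
d_a = ½·9/2·9/4 = 81/16; d_c = 9/2·7/2 = 63/4
d = 2·81/16 + 63/4 = 207/8
t_c = 7/2 > 0 ⇒ limit active, v_max = 9/2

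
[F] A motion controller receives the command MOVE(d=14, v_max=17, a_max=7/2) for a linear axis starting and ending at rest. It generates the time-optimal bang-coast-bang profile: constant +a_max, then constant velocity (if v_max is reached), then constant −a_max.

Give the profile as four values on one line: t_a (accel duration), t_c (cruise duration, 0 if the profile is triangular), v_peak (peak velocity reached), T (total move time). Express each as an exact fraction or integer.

(v_max)²/a_max = 17²/(7/2) = 578/7
14 < 578/7 → triangular
v_peak = √(14·7/2) = √49 = 7
t_a = 7/(7/2) = 2; t_c = 0
T = 2·2 = 4

t_a=2 t_c=0 v_peak=7 T=4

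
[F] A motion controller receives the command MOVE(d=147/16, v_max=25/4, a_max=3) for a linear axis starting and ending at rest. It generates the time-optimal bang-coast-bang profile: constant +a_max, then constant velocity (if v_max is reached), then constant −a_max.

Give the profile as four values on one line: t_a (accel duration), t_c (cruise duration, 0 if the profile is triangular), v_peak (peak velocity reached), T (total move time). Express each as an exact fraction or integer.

(v_max)²/a_max = (25/4)²/3 = 625/48
147/16 < 625/48 ⇒ no cruise
v_peak = √(147/16·3) = √(441/16) = 21/4
t_a = (21/4)/3 = 7/4; t_c = 0
T = 2·7/4 = 7/2

t_a=7/4 t_c=0 v_peak=21/4 T=7/2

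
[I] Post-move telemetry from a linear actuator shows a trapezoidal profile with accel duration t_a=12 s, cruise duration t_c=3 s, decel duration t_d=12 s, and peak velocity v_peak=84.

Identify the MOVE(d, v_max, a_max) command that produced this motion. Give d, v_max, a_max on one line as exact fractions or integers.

a_max = 84/12 = 7
d_a = ½·84·12 = 504; d_c = 84·3 = 252
d = 2·504 + 252 = 1260
t_c = 3 > 0 so v_max = 84

d=1260 v_max=84 a_max=7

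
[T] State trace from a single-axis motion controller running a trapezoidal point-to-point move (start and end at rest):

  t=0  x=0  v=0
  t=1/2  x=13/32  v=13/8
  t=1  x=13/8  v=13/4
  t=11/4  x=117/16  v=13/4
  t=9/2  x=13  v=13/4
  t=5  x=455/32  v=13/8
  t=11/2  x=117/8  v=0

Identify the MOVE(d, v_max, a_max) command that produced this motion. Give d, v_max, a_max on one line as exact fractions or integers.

final state: t=11/2, x=117/8, v=0 → d = 117/8
a_max = (13/8−0)/(1/2−0) = 13/4
max v = 13/4 over t∈[1,9/2] → v_max = 13/4
check: 13/4·(1+7/2) = 117/8 ✓

d=117/8 v_max=13/4 a_max=13/4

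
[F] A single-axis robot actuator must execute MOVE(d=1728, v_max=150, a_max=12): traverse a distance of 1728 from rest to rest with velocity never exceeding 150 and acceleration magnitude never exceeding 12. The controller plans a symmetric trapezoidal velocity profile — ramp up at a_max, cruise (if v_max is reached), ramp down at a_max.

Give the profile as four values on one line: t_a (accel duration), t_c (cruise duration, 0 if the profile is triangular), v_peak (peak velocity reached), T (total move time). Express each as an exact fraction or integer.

(v_max)²/a_max = 150²/12 = 1875
1728 < 1875 so t_c = 0
v_peak = √(1728·12) = √20736 = 144
t_a = 144/12 = 12; t_c = 0
T = 2·12 = 24

t_a=12 t_c=0 v_peak=144 T=24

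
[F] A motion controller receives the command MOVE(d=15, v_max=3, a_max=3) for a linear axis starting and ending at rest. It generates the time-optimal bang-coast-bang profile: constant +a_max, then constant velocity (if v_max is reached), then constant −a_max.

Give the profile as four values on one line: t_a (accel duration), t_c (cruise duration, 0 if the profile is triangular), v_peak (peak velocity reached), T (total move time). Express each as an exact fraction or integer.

v_max²/a_max = 3²/3 = 3
15 ≥ 3 → trapezoidal
t_a = 3/3 = 1; v_peak = 3
d_cruise = 15 − 3 = 12; t_c = 12/3 = 4
T = 2·1 + 4 = 6

t_a=1 t_c=4 v_peak=3 T=6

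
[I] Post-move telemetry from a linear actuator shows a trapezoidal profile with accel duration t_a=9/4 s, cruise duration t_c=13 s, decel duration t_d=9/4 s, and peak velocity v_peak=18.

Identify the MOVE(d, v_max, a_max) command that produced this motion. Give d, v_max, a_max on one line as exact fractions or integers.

a_max = 18/(9/4) = 8
d_a = ½·18·9/4 = 81/4; d_c = 18·13 = 234
d = 2·81/4 + 234 = 549/2
t_c = 13 > 0 so v_max = 18

d=549/2 v_max=18 a_max=8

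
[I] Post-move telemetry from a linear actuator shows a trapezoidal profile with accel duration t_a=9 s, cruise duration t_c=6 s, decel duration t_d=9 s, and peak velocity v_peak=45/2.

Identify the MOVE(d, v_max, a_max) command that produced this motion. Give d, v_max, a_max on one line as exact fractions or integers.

d=675/2 v_max=45/2 a_max=5/2

a_max = (45/2)/9 = 5/2
d_a = ½·45/2·9 = 405/4; d_c = 45/2·6 = 135
d = 2·405/4 + 135 = 675/2
t_c = 6 > 0 → v_max = v_peak = 45/2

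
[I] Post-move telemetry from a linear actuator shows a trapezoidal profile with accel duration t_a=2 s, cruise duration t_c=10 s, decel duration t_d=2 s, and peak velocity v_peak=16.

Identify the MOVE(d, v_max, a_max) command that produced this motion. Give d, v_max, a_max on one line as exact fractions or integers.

a_max = 16/2 = 8
d_a = ½·16·2 = 16; d_c = 16·10 = 160
d = 2·16 + 160 = 192
t_c = 10 > 0 ⇒ limit active, v_max = 16

d=192 v_max=16 a_max=8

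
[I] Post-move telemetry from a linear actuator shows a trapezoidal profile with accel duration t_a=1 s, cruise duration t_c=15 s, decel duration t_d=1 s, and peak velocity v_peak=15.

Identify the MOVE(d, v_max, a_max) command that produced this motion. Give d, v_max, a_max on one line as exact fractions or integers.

d=240 v_max=15 a_max=15

a_max = 15/1 = 15
d_a = ½·15·1 = 15/2; d_c = 15·15 = 225
d = 2·15/2 + 225 = 240
t_c = 15 > 0 ⇒ limit active, v_max = 15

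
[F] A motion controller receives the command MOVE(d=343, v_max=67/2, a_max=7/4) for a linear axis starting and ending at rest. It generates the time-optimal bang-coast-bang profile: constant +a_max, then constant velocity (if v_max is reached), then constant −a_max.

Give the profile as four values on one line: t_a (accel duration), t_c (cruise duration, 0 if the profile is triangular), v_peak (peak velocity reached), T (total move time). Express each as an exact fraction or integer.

v_max²/a_max = (67/2)²/(7/4) = 4489/7
343 < 4489/7 ⇒ no cruise
v_peak = √(343·7/4) = √(2401/4) = 49/2
t_a = (49/2)/(7/4) = 14; t_c = 0
T = 2·14 = 28

t_a=14 t_c=0 v_peak=49/2 T=28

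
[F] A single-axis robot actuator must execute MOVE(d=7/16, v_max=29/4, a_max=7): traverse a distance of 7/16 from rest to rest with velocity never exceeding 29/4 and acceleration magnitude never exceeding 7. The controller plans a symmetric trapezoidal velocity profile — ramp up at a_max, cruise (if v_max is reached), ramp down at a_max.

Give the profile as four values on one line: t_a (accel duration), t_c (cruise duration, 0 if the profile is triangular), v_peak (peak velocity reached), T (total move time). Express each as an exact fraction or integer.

(v_max)²/a_max = (29/4)²/7 = 841/112
7/16 < 841/112 so t_c = 0
v_peak = √(7/16·7) = √(49/16) = 7/4
t_a = (7/4)/7 = 1/4; t_c = 0
T = 2·1/4 = 1/2

t_a=1/4 t_c=0 v_peak=7/4 T=1/2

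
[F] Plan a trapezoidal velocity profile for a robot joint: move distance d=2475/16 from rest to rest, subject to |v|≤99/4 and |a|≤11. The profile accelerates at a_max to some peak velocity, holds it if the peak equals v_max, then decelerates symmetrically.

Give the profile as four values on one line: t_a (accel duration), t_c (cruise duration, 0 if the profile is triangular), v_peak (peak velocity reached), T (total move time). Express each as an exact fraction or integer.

t_a=9/4 t_c=4 v_peak=99/4 T=17/2

(v_max)²/a_max = (99/4)²/11 = 891/16
2475/16 ≥ 891/16 → trapezoidal
t_a = (99/4)/11 = 9/4; v_peak = 99/4
d_cruise = 2475/16 − 891/16 = 99; t_c = 99/(99/4) = 4
T = 2·9/4 + 4 = 17/2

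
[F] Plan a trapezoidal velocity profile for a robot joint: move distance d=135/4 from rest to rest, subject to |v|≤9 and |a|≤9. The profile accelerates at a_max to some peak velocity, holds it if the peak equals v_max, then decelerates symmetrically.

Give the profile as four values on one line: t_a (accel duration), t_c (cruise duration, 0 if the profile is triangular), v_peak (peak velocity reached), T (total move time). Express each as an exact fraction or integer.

t_a=1 t_c=11/4 v_peak=9 T=19/4

(v_max)²/a_max = 9²/9 = 9
135/4 ≥ 9 → trapezoidal
t_a = 9/9 = 1; v_peak = 9
d_cruise = 135/4 − 9 = 99/4; t_c = (99/4)/9 = 11/4
T = 2·1 + 11/4 = 19/4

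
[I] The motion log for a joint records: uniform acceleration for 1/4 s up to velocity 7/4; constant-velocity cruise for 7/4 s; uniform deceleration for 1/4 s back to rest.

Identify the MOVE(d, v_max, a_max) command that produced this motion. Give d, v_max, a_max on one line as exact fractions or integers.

d=7/2 v_max=7/4 a_max=7

a_max = (7/4)/(1/4) = 7
d_a = ½·7/4·1/4 = 7/32; d_c = 7/4·7/4 = 49/16
d = 2·7/32 + 49/16 = 7/2
t_c = 7/4 > 0 → v_max = v_peak = 7/4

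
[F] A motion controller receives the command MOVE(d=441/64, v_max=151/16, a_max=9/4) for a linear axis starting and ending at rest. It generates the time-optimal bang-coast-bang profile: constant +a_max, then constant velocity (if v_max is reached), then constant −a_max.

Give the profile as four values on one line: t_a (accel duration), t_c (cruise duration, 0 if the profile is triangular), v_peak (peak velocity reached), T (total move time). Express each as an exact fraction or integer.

v_max²/a_max = (151/16)²/(9/4) = 22801/576
441/64 < 22801/576 → triangular
v_peak = √(441/64·9/4) = √(3969/256) = 63/16
t_a = (63/16)/(9/4) = 7/4; t_c = 0
T = 2·7/4 = 7/2

t_a=7/4 t_c=0 v_peak=63/16 T=7/2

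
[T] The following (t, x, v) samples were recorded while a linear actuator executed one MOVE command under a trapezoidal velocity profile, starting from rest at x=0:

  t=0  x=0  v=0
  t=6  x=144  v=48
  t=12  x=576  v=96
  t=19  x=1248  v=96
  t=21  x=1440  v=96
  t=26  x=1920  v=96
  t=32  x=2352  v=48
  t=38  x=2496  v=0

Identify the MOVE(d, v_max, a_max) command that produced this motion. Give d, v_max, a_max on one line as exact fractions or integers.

final state: t=38, x=2496, v=0 → d = 2496
a_max = (48−0)/(6−0) = 8
max v = 96 over t∈[12,26] → v_max = 96
check: 96·(12+14) = 2496 ✓

d=2496 v_max=96 a_max=8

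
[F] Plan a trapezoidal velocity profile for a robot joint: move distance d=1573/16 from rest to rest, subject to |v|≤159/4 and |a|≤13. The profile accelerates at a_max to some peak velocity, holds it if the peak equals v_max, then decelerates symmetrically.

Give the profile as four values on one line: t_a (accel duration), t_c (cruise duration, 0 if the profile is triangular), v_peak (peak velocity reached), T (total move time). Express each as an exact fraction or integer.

v_max²/a_max = (159/4)²/13 = 25281/208
1573/16 < 25281/208 so t_c = 0
v_peak = √(1573/16·13) = √(20449/16) = 143/4
t_a = (143/4)/13 = 11/4; t_c = 0
T = 2·11/4 = 11/2

t_a=11/4 t_c=0 v_peak=143/4 T=11/2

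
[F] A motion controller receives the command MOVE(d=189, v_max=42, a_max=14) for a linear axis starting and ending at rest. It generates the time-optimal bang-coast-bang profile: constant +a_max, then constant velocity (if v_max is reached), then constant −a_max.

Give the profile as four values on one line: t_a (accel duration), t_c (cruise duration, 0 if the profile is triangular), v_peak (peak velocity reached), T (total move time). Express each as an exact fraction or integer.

v_max²/a_max = 42²/14 = 126
189 ≥ 126 so v_max reached
t_a = 42/14 = 3; v_peak = 42
d_cruise = 189 − 126 = 63; t_c = 63/42 = 3/2
T = 2·3 + 3/2 = 15/2

t_a=3 t_c=3/2 v_peak=42 T=15/2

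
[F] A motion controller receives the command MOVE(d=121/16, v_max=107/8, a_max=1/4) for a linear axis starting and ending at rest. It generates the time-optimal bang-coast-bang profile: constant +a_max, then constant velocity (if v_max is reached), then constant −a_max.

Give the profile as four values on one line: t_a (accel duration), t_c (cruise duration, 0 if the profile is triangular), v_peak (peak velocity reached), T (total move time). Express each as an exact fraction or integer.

t_a=11/2 t_c=0 v_peak=11/8 T=11

(v_max)²/a_max = (107/8)²/(1/4) = 11449/16
121/16 < 11449/16 ⇒ no cruise
v_peak = √(121/16·1/4) = √(121/64) = 11/8
t_a = (11/8)/(1/4) = 11/2; t_c = 0
T = 2·11/2 = 11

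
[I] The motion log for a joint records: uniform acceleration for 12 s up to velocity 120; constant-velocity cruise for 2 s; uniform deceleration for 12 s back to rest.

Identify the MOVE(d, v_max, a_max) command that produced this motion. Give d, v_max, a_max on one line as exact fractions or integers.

d=1680 v_max=120 a_max=10

a_max = 120/12 = 10
d_a = ½·120·12 = 720; d_c = 120·2 = 240
d = 2·720 + 240 = 1680
t_c = 2 > 0 → v_max = v_peak = 120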